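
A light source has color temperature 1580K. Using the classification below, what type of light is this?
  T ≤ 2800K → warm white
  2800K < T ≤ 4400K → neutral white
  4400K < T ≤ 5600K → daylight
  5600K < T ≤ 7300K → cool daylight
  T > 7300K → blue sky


Temperature: 1580K
1580K ≤ 2800K → warm white
Classification: warm white


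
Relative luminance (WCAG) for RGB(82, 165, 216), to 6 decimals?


Linearize each channel (sRGB transfer function): c = v/255; c_lin = c/12.92 if c ≤ 0.04045, else ((c+0.055)/1.055)^2.4
  R: 82/255 ≈ 0.321569 > 0.04045 → ((0.321569+0.055)/1.055)^2.4 ≈ 0.084376
  G: 165/255 ≈ 0.647059 > 0.04045 → ((0.647059+0.055)/1.055)^2.4 ≈ 0.376262
  B: 216/255 ≈ 0.847059 > 0.04045 → ((0.847059+0.055)/1.055)^2.4 ≈ 0.686685
R_lin = 0.084376, G_lin = 0.376262, B_lin = 0.686685
L = 0.2126×R + 0.7152×G + 0.0722×B
L = 0.2126×0.084376 + 0.7152×0.376262 + 0.0722×0.686685
L ≈ 0.336620


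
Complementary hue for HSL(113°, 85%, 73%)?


Complement = opposite side of color wheel = hue + 180°
H' = (113 + 180) mod 360 = 293°
S and L unchanged.
= HSL(293°, 85%, 73%)


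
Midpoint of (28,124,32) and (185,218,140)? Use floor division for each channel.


Midpoint: each channel = ⌊(C₁+C₂)/2⌋
R: ⌊(28+185)/2⌋ = 106
G: ⌊(124+218)/2⌋ = 171
B: ⌊(32+140)/2⌋ = 86
= RGB(106, 171, 86)


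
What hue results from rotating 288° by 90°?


New hue = (H + rotation) mod 360
New hue = (288 + 90) mod 360
= 378 mod 360
= 18°


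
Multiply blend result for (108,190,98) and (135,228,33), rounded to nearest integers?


Multiply: C = A×B/255, rounded to nearest integer
R: 108×135/255 = 14580/255 ≈ 57.176 → 57
G: 190×228/255 = 43320/255 ≈ 169.882 → 170
B: 98×33/255 = 3234/255 ≈ 12.682 → 13
= RGB(57, 170, 13)


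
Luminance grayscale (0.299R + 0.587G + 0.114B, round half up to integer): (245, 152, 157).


Gray = 0.299×R + 0.587×G + 0.114×B
Gray = 0.299×245 + 0.587×152 + 0.114×157
Gray = 73.255 + 89.224 + 17.898
Gray = 180.377 → round half up → 180
Gray = 180


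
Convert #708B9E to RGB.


70 → 112 (R)
8B → 139 (G)
9E → 158 (B)
= RGB(112, 139, 158)


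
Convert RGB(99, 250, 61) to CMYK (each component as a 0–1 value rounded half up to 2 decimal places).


R'=99/255≈0.3882, G'=250/255≈0.9804, B'=61/255≈0.2392
K = 1 - max(R',G',B') = 1 - 250/255 = 5/255 = 0.01960… → 0.02
(1-R'-K)/(1-K) simplifies to (max-R)/max with max = 250:
C = (250-99)/250 = 151/250 = 0.604 → 0.60
M = (250-250)/250 = 0/250 = 0 → 0.00
Y = (250-61)/250 = 189/250 = 0.756 → 0.76
= CMYK(0.60, 0.00, 0.76, 0.02)


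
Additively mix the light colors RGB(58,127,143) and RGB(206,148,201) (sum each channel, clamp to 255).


Additive: each channel = min(255, C₁+C₂)
R: 58+206 = 264 → 255
G: 127+148 = 275 → 255
B: 143+201 = 344 → 255
= RGB(255, 255, 255)


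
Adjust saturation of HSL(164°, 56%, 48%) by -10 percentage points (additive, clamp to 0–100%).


Original S = 56%
Adjustment = -10 percentage points
New S = 56 + (-10) = 46
Clamp to [0, 100] → 46
= HSL(164°, 46%, 48%)


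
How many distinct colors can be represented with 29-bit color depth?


Colors = 2^bits = 2^29
= 536,870,912 colors


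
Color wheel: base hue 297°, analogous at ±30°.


Base hue: 297°
Left analog: (297 - 30) mod 360 = 267°
Right analog: (297 + 30) mod 360 = 327°
Analogous hues = 267° and 327°


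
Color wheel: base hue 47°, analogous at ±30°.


Base hue: 47°
Left analog: (47 - 30) mod 360 = 17°
Right analog: (47 + 30) mod 360 = 77°
Analogous hues = 17° and 77°


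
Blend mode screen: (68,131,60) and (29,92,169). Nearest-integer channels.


Screen: C = 255 - (255-A)×(255-B)/255, rounded to nearest integer
R: 255 - (255-68)×(255-29)/255 = 255 - 42262/255 ≈ 255 - 165.733 = 89.267 → 89
G: 255 - (255-131)×(255-92)/255 = 255 - 20212/255 ≈ 255 - 79.263 = 175.737 → 176
B: 255 - (255-60)×(255-169)/255 = 255 - 16770/255 ≈ 255 - 65.765 = 189.235 → 189
= RGB(89, 176, 189)


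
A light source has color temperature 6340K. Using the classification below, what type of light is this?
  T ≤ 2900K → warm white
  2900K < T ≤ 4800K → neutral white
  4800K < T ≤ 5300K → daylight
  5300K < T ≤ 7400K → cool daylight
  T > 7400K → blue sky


Temperature: 6340K
5300K < 6340K ≤ 7400K → cool daylight
Classification: cool daylight


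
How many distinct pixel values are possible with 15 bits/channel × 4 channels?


Total bits = 15 bits/channel × 4 channels = 60 bits
Distinct pixel values = 2^60
= 1,152,921,504,606,846,976 pixel values


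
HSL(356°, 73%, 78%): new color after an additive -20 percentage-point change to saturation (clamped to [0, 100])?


Original S = 73%
Adjustment = -20 percentage points
New S = 73 + (-20) = 53
Clamp to [0, 100] → 53
= HSL(356°, 53%, 78%)


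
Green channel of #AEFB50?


Color: #AEFB50
R = AE = 174
G = FB = 251
B = 50 = 80
Green = 251


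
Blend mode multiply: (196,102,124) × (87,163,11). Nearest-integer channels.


Multiply: C = A×B/255, rounded to nearest integer
R: 196×87/255 = 17052/255 ≈ 66.871 → 67
G: 102×163/255 = 16626/255 ≈ 65.200 → 65
B: 124×11/255 = 1364/255 ≈ 5.349 → 5
= RGB(67, 65, 5)


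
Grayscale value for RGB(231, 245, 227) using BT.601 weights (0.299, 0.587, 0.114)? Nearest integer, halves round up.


Gray = 0.299×R + 0.587×G + 0.114×B
Gray = 0.299×231 + 0.587×245 + 0.114×227
Gray = 69.069 + 143.815 + 25.878
Gray = 238.762 → round half up → 239
Gray = 239


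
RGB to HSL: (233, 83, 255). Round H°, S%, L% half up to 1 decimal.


Normalize: R'=233/255≈0.9137, G'=83/255≈0.3255, B'=255/255≈1.0000
Max=255/255, Min=83/255, Δ=Max-Min=172/255
L = (Max+Min)/2 = (255+83)/510 = 338/510 = 0.66274… → L = 66.3%
L > 0.5 → S = Δ/(2-Max-Min) = 172/(510-255-83) = 172/172 = 1 → S = 100.0%
(the 1/255 factors cancel in S and H, so raw channel differences can be used)
Max is B' → H = 60 × ((R-G)/Δ + 4) = 60 × ((233-83)/172 + 4)
  150/172 + 4 = 0.8720… + 4 = 4.8720…
  H = 60 × 4.8720… = 292.325…° → H = 292.3°
= HSL(292.3°, 100.0%, 66.3%)


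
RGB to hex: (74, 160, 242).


R = 74 → 4A (hex)
G = 160 → A0 (hex)
B = 242 → F2 (hex)
Hex = #4AA0F2


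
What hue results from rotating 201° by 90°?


New hue = (H + rotation) mod 360
New hue = (201 + 90) mod 360
= 291 mod 360
= 291°


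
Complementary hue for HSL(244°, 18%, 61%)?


Complement = opposite side of color wheel = hue + 180°
H' = (244 + 180) mod 360 = 64°
S and L unchanged.
= HSL(64°, 18%, 61%)


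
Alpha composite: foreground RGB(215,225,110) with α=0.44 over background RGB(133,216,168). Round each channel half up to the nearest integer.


C = α×F + (1-α)×B, with 1-α = 0.56
R: 0.44×215 + 0.56×133 = 94.60 + 74.48 = 169.08 → 169
G: 0.44×225 + 0.56×216 = 99.00 + 120.96 = 219.96 → 220
B: 0.44×110 + 0.56×168 = 48.40 + 94.08 = 142.48 → 142
= RGB(169, 220, 142)


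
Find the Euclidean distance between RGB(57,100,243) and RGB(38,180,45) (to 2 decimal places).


d = √[(R₁-R₂)² + (G₁-G₂)² + (B₁-B₂)²]
d = √[(57-38)² + (100-180)² + (243-45)²]
d = √[361 + 6400 + 39204]
d = √45965
d ≈ 214.39


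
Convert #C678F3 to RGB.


C6 → 198 (R)
78 → 120 (G)
F3 → 243 (B)
= RGB(198, 120, 243)


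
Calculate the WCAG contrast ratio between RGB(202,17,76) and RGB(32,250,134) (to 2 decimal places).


Linearize each sRGB channel c=v/255: c/12.92 if c ≤ 0.04045 else ((c+0.055)/1.055)^2.4
L = 0.2126×R_lin + 0.7152×G_lin + 0.0722×B_lin
Color 1 (202,17,76):
  R=202: 202/255≈0.7922 > 0.04045 → ((0.7922+0.055)/1.055)^2.4 ≈ 0.59062
  G=17: 17/255≈0.0667 > 0.04045 → ((0.0667+0.055)/1.055)^2.4 ≈ 0.00561
  B=76: 76/255≈0.2980 > 0.04045 → ((0.2980+0.055)/1.055)^2.4 ≈ 0.07227
  L1 = 0.2126×0.59062 + 0.7152×0.00561 + 0.0722×0.07227 ≈ 0.13479
Color 2 (32,250,134):
  R=32: 32/255≈0.1255 > 0.04045 → ((0.1255+0.055)/1.055)^2.4 ≈ 0.01444
  G=250: 250/255≈0.9804 > 0.04045 → ((0.9804+0.055)/1.055)^2.4 ≈ 0.95597
  B=134: 134/255≈0.5255 > 0.04045 → ((0.5255+0.055)/1.055)^2.4 ≈ 0.23840
  L2 = 0.2126×0.01444 + 0.7152×0.95597 + 0.0722×0.23840 ≈ 0.70400
Lighter = 0.70400, Darker = 0.13479
Ratio = (L_lighter + 0.05) / (L_darker + 0.05)
Ratio = (0.70400 + 0.05) / (0.13479 + 0.05) = 0.75400 / 0.18479 ≈ 4.0802
Ratio ≈ 4.08:1


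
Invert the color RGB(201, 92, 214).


Invert: (255-R, 255-G, 255-B)
R: 255-201 = 54
G: 255-92 = 163
B: 255-214 = 41
= RGB(54, 163, 41)


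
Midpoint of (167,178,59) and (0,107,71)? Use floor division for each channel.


Midpoint: each channel = ⌊(C₁+C₂)/2⌋
R: ⌊(167+0)/2⌋ = 83
G: ⌊(178+107)/2⌋ = 142
B: ⌊(59+71)/2⌋ = 65
= RGB(83, 142, 65)


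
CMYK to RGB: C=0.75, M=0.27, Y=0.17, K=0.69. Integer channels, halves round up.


R = 255 × (1-C) × (1-K) = 255 × 0.25 × 0.31 = 19.7625 → 20
G = 255 × (1-M) × (1-K) = 255 × 0.73 × 0.31 = 57.7065 → 58
B = 255 × (1-Y) × (1-K) = 255 × 0.83 × 0.31 = 65.6115 → 66
= RGB(20, 58, 66)


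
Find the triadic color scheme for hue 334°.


Triadic: equally spaced at 120° intervals
H1 = 334°
H2 = (334 + 120) mod 360 = 94°
H3 = (334 + 240) mod 360 = 214°
Triadic = 334°, 94°, 214°


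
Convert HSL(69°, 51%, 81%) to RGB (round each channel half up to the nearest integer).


H=69°, S=0.51, L=0.81
C = (1-|2L-1|)×S = (1-|0.62|)×0.51 = 0.1938
H' = H/60 = 69/60 ≈ 1.1500; X = C×(1-|H' mod 2 - 1|) = 0.16473
m = L - C/2 = 0.81 - 0.0969 = 0.7131
Sector ⌊H'⌋ = 1 → (R',G',B') = (0.16473, 0.1938, 0.0)
RGB = ((R'+m)×255, (G'+m)×255, (B'+m)×255) = (223.84665, 231.2595, 181.8405)
Round half up → RGB(224, 231, 182)


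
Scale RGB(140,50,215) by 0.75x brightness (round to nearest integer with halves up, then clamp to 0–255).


Multiply each channel by 0.75, round half up, clamp to [0, 255]
R: 140×0.75 = 105
G: 50×0.75 = 37.5 → round → 38
B: 215×0.75 = 161.25 → round → 161
= RGB(105, 38, 161)


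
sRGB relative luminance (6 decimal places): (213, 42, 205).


Linearize each channel (sRGB transfer function): c = v/255; c_lin = c/12.92 if c ≤ 0.04045, else ((c+0.055)/1.055)^2.4
  R: 213/255 ≈ 0.835294 > 0.04045 → ((0.835294+0.055)/1.055)^2.4 ≈ 0.665387
  G: 42/255 ≈ 0.164706 > 0.04045 → ((0.164706+0.055)/1.055)^2.4 ≈ 0.023153
  B: 205/255 ≈ 0.803922 > 0.04045 → ((0.803922+0.055)/1.055)^2.4 ≈ 0.610496
R_lin = 0.665387, G_lin = 0.023153, B_lin = 0.610496
L = 0.2126×R + 0.7152×G + 0.0722×B
L = 0.2126×0.665387 + 0.7152×0.023153 + 0.0722×0.610496
L ≈ 0.202098


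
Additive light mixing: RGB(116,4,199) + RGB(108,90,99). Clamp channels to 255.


Additive: each channel = min(255, C₁+C₂)
R: 116+108 = 224 → 224
G: 4+90 = 94 → 94
B: 199+99 = 298 → 255
= RGB(224, 94, 255)


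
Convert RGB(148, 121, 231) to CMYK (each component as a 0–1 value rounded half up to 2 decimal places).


R'=148/255≈0.5804, G'=121/255≈0.4745, B'=231/255≈0.9059
K = 1 - max(R',G',B') = 1 - 231/255 = 24/255 = 0.09411… → 0.09
(1-R'-K)/(1-K) simplifies to (max-R)/max with max = 231:
C = (231-148)/231 = 83/231 = 0.35930… → 0.36
M = (231-121)/231 = 110/231 = 0.47619… → 0.48
Y = (231-231)/231 = 0/231 = 0 → 0.00
= CMYK(0.36, 0.48, 0.00, 0.09)


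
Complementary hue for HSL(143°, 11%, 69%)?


Complement = opposite side of color wheel = hue + 180°
H' = (143 + 180) mod 360 = 323°
S and L unchanged.
= HSL(323°, 11%, 69%)


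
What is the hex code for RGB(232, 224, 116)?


R = 232 → E8 (hex)
G = 224 → E0 (hex)
B = 116 → 74 (hex)
Hex = #E8E074


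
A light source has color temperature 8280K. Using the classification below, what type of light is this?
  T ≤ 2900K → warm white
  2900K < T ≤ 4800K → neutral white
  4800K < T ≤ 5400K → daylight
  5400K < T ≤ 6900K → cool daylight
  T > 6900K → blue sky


Temperature: 8280K
8280K > 6900K → blue sky
Classification: blue sky


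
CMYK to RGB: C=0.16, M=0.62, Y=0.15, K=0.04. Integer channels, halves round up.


R = 255 × (1-C) × (1-K) = 255 × 0.84 × 0.96 = 205.632 → 206
G = 255 × (1-M) × (1-K) = 255 × 0.38 × 0.96 = 93.024 → 93
B = 255 × (1-Y) × (1-K) = 255 × 0.85 × 0.96 = 208.08 → 208
= RGB(206, 93, 208)


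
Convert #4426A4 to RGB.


44 → 68 (R)
26 → 38 (G)
A4 → 164 (B)
= RGB(68, 38, 164)


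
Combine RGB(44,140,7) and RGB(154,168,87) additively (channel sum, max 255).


Additive: each channel = min(255, C₁+C₂)
R: 44+154 = 198 → 198
G: 140+168 = 308 → 255
B: 7+87 = 94 → 94
= RGB(198, 255, 94)


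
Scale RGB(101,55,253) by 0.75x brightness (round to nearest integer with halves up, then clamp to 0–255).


Multiply each channel by 0.75, round half up, clamp to [0, 255]
R: 101×0.75 = 75.75 → round → 76
G: 55×0.75 = 41.25 → round → 41
B: 253×0.75 = 189.75 → round → 190
= RGB(76, 41, 190)


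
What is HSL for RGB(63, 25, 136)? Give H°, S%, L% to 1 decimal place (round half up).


Normalize: R'=63/255≈0.2471, G'=25/255≈0.0980, B'=136/255≈0.5333
Max=136/255, Min=25/255, Δ=Max-Min=111/255
L = (Max+Min)/2 = (136+25)/510 = 161/510 = 0.31568… → L = 31.6%
L ≤ 0.5 → S = Δ/(Max+Min) = 111/(136+25) = 111/161 = 0.68944… → S = 68.9%
(the 1/255 factors cancel in S and H, so raw channel differences can be used)
Max is B' → H = 60 × ((R-G)/Δ + 4) = 60 × ((63-25)/111 + 4)
  38/111 + 4 = 0.3423… + 4 = 4.3423…
  H = 60 × 4.3423… = 260.540…° → H = 260.5°
= HSL(260.5°, 68.9%, 31.6%)


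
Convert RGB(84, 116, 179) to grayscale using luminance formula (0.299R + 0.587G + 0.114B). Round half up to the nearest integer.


Gray = 0.299×R + 0.587×G + 0.114×B
Gray = 0.299×84 + 0.587×116 + 0.114×179
Gray = 25.116 + 68.092 + 20.406
Gray = 113.614 → round half up → 114
Gray = 114


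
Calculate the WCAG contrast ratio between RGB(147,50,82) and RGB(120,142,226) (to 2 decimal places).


Linearize each sRGB channel c=v/255: c/12.92 if c ≤ 0.04045 else ((c+0.055)/1.055)^2.4
L = 0.2126×R_lin + 0.7152×G_lin + 0.0722×B_lin
Color 1 (147,50,82):
  R=147: 147/255≈0.5765 > 0.04045 → ((0.5765+0.055)/1.055)^2.4 ≈ 0.29177
  G=50: 50/255≈0.1961 > 0.04045 → ((0.1961+0.055)/1.055)^2.4 ≈ 0.03190
  B=82: 82/255≈0.3216 > 0.04045 → ((0.3216+0.055)/1.055)^2.4 ≈ 0.08438
  L1 = 0.2126×0.29177 + 0.7152×0.03190 + 0.0722×0.08438 ≈ 0.09093
Color 2 (120,142,226):
  R=120: 120/255≈0.4706 > 0.04045 → ((0.4706+0.055)/1.055)^2.4 ≈ 0.18782
  G=142: 142/255≈0.5569 > 0.04045 → ((0.5569+0.055)/1.055)^2.4 ≈ 0.27050
  B=226: 226/255≈0.8863 > 0.04045 → ((0.8863+0.055)/1.055)^2.4 ≈ 0.76052
  L2 = 0.2126×0.18782 + 0.7152×0.27050 + 0.0722×0.76052 ≈ 0.28830
Lighter = 0.28830, Darker = 0.09093
Ratio = (L_lighter + 0.05) / (L_darker + 0.05)
Ratio = (0.28830 + 0.05) / (0.09093 + 0.05) = 0.33830 / 0.14093 ≈ 2.4004
Ratio ≈ 2.40:1


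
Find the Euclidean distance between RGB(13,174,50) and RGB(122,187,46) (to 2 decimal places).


d = √[(R₁-R₂)² + (G₁-G₂)² + (B₁-B₂)²]
d = √[(13-122)² + (174-187)² + (50-46)²]
d = √[11881 + 169 + 16]
d = √12066
d ≈ 109.85


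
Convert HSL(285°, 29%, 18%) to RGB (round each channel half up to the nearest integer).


H=285°, S=0.29, L=0.18
C = (1-|2L-1|)×S = (1-|-0.64|)×0.29 = 0.1044
H' = H/60 = 285/60 ≈ 4.7500; X = C×(1-|H' mod 2 - 1|) = 0.0783
m = L - C/2 = 0.18 - 0.0522 = 0.1278
Sector ⌊H'⌋ = 4 → (R',G',B') = (0.0783, 0.0, 0.1044)
RGB = ((R'+m)×255, (G'+m)×255, (B'+m)×255) = (52.5555, 32.589, 59.211)
Round half up → RGB(53, 33, 59)


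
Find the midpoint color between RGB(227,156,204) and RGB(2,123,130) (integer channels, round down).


Midpoint: each channel = ⌊(C₁+C₂)/2⌋
R: ⌊(227+2)/2⌋ = 114
G: ⌊(156+123)/2⌋ = 139
B: ⌊(204+130)/2⌋ = 167
= RGB(114, 139, 167)


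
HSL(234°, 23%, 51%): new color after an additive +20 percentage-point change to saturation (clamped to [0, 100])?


Original S = 23%
Adjustment = +20 percentage points
New S = 23 + (20) = 43
Clamp to [0, 100] → 43
= HSL(234°, 43%, 51%)


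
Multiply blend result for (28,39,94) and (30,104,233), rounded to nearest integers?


Multiply: C = A×B/255, rounded to nearest integer
R: 28×30/255 = 840/255 ≈ 3.294 → 3
G: 39×104/255 = 4056/255 ≈ 15.906 → 16
B: 94×233/255 = 21902/255 ≈ 85.890 → 86
= RGB(3, 16, 86)


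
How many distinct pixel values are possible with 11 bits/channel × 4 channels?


Total bits = 11 bits/channel × 4 channels = 44 bits
Distinct pixel values = 2^44
= 17,592,186,044,416 pixel values


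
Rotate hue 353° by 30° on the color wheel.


New hue = (H + rotation) mod 360
New hue = (353 + 30) mod 360
= 383 mod 360
= 23°


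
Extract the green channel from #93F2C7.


Color: #93F2C7
R = 93 = 147
G = F2 = 242
B = C7 = 199
Green = 242


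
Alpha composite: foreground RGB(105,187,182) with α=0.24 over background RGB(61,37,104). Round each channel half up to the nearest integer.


C = α×F + (1-α)×B, with 1-α = 0.76
R: 0.24×105 + 0.76×61 = 25.20 + 46.36 = 71.56 → 72
G: 0.24×187 + 0.76×37 = 44.88 + 28.12 = 73.00 → 73
B: 0.24×182 + 0.76×104 = 43.68 + 79.04 = 122.72 → 123
= RGB(72, 73, 123)


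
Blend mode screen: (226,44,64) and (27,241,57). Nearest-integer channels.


Screen: C = 255 - (255-A)×(255-B)/255, rounded to nearest integer
R: 255 - (255-226)×(255-27)/255 = 255 - 6612/255 ≈ 255 - 25.929 = 229.071 → 229
G: 255 - (255-44)×(255-241)/255 = 255 - 2954/255 ≈ 255 - 11.584 = 243.416 → 243
B: 255 - (255-64)×(255-57)/255 = 255 - 37818/255 ≈ 255 - 148.306 = 106.694 → 107
= RGB(229, 243, 107)


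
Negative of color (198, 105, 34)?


Invert: (255-R, 255-G, 255-B)
R: 255-198 = 57
G: 255-105 = 150
B: 255-34 = 221
= RGB(57, 150, 221)


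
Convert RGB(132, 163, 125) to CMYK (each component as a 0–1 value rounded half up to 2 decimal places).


R'=132/255≈0.5176, G'=163/255≈0.6392, B'=125/255≈0.4902
K = 1 - max(R',G',B') = 1 - 163/255 = 92/255 = 0.36078… → 0.36
(1-R'-K)/(1-K) simplifies to (max-R)/max with max = 163:
C = (163-132)/163 = 31/163 = 0.19018… → 0.19
M = (163-163)/163 = 0/163 = 0 → 0.00
Y = (163-125)/163 = 38/163 = 0.23312… → 0.23
= CMYK(0.19, 0.00, 0.23, 0.36)


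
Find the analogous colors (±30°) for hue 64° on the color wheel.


Base hue: 64°
Left analog: (64 - 30) mod 360 = 34°
Right analog: (64 + 30) mod 360 = 94°
Analogous hues = 34° and 94°


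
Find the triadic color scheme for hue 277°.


Triadic: equally spaced at 120° intervals
H1 = 277°
H2 = (277 + 120) mod 360 = 37°
H3 = (277 + 240) mod 360 = 157°
Triadic = 277°, 37°, 157°


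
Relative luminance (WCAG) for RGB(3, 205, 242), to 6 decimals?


Linearize each channel (sRGB transfer function): c = v/255; c_lin = c/12.92 if c ≤ 0.04045, else ((c+0.055)/1.055)^2.4
  R: 3/255 ≈ 0.011765 ≤ 0.04045 → 0.011765/12.92 ≈ 0.000911
  G: 205/255 ≈ 0.803922 > 0.04045 → ((0.803922+0.055)/1.055)^2.4 ≈ 0.610496
  B: 242/255 ≈ 0.949020 > 0.04045 → ((0.949020+0.055)/1.055)^2.4 ≈ 0.887923
R_lin = 0.000911, G_lin = 0.610496, B_lin = 0.887923
L = 0.2126×R + 0.7152×G + 0.0722×B
L = 0.2126×0.000911 + 0.7152×0.610496 + 0.0722×0.887923
L ≈ 0.500928


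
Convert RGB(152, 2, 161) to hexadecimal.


R = 152 → 98 (hex)
G = 2 → 02 (hex)
B = 161 → A1 (hex)
Hex = #9802A1


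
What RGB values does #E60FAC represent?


E6 → 230 (R)
0F → 15 (G)
AC → 172 (B)
= RGB(230, 15, 172)


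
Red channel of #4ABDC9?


Color: #4ABDC9
R = 4A = 74
G = BD = 189
B = C9 = 201
Red = 74


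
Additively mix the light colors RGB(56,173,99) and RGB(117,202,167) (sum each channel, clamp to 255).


Additive: each channel = min(255, C₁+C₂)
R: 56+117 = 173 → 173
G: 173+202 = 375 → 255
B: 99+167 = 266 → 255
= RGB(173, 255, 255)


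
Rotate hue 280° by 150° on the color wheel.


New hue = (H + rotation) mod 360
New hue = (280 + 150) mod 360
= 430 mod 360
= 70°


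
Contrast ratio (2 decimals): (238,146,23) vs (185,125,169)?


Linearize each sRGB channel c=v/255: c/12.92 if c ≤ 0.04045 else ((c+0.055)/1.055)^2.4
L = 0.2126×R_lin + 0.7152×G_lin + 0.0722×B_lin
Color 1 (238,146,23):
  R=238: 238/255≈0.9333 > 0.04045 → ((0.9333+0.055)/1.055)^2.4 ≈ 0.85499
  G=146: 146/255≈0.5725 > 0.04045 → ((0.5725+0.055)/1.055)^2.4 ≈ 0.28744
  B=23: 23/255≈0.0902 > 0.04045 → ((0.0902+0.055)/1.055)^2.4 ≈ 0.00857
  L1 = 0.2126×0.85499 + 0.7152×0.28744 + 0.0722×0.00857 ≈ 0.38797
Color 2 (185,125,169):
  R=185: 185/255≈0.7255 > 0.04045 → ((0.7255+0.055)/1.055)^2.4 ≈ 0.48515
  G=125: 125/255≈0.4902 > 0.04045 → ((0.4902+0.055)/1.055)^2.4 ≈ 0.20508
  B=169: 169/255≈0.6627 > 0.04045 → ((0.6627+0.055)/1.055)^2.4 ≈ 0.39676
  L2 = 0.2126×0.48515 + 0.7152×0.20508 + 0.0722×0.39676 ≈ 0.27846
Lighter = 0.38797, Darker = 0.27846
Ratio = (L_lighter + 0.05) / (L_darker + 0.05)
Ratio = (0.38797 + 0.05) / (0.27846 + 0.05) = 0.43797 / 0.32846 ≈ 1.3334
Ratio ≈ 1.33:1


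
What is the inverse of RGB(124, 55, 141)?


Invert: (255-R, 255-G, 255-B)
R: 255-124 = 131
G: 255-55 = 200
B: 255-141 = 114
= RGB(131, 200, 114)


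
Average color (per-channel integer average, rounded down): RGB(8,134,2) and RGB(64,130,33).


Midpoint: each channel = ⌊(C₁+C₂)/2⌋
R: ⌊(8+64)/2⌋ = 36
G: ⌊(134+130)/2⌋ = 132
B: ⌊(2+33)/2⌋ = 17
= RGB(36, 132, 17)


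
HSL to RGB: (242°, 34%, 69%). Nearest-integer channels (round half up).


H=242°, S=0.34, L=0.69
C = (1-|2L-1|)×S = (1-|0.38|)×0.34 = 0.2108
H' = H/60 = 242/60 ≈ 4.0333; X = C×(1-|H' mod 2 - 1|) ≈ 0.0070
m = L - C/2 = 0.69 - 0.1054 = 0.5846
Sector ⌊H'⌋ = 4 → (R',G',B') = (≈0.0070, 0.0, 0.2108)
RGB = ((R'+m)×255, (G'+m)×255, (B'+m)×255) = (150.8648, 149.073, 202.827)
Round half up → RGB(151, 149, 203)


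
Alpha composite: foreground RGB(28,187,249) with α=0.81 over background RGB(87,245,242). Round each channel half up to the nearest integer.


C = α×F + (1-α)×B, with 1-α = 0.19
R: 0.81×28 + 0.19×87 = 22.68 + 16.53 = 39.21 → 39
G: 0.81×187 + 0.19×245 = 151.47 + 46.55 = 198.02 → 198
B: 0.81×249 + 0.19×242 = 201.69 + 45.98 = 247.67 → 248
= RGB(39, 198, 248)


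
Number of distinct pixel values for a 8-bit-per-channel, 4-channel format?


Total bits = 8 bits/channel × 4 channels = 32 bits
Distinct pixel values = 2^32
= 4,294,967,296 pixel values


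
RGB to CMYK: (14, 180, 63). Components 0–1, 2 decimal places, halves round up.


R'=14/255≈0.0549, G'=180/255≈0.7059, B'=63/255≈0.2471
K = 1 - max(R',G',B') = 1 - 180/255 = 75/255 = 0.29411… → 0.29
(1-R'-K)/(1-K) simplifies to (max-R)/max with max = 180:
C = (180-14)/180 = 166/180 = 0.92222… → 0.92
M = (180-180)/180 = 0/180 = 0 → 0.00
Y = (180-63)/180 = 117/180 = 0.65 → 0.65
= CMYK(0.92, 0.00, 0.65, 0.29)


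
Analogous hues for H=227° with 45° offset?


Base hue: 227°
Left analog: (227 - 45) mod 360 = 182°
Right analog: (227 + 45) mod 360 = 272°
Analogous hues = 182° and 272°


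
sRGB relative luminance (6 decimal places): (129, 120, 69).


Linearize each channel (sRGB transfer function): c = v/255; c_lin = c/12.92 if c ≤ 0.04045, else ((c+0.055)/1.055)^2.4
  R: 129/255 ≈ 0.505882 > 0.04045 → ((0.505882+0.055)/1.055)^2.4 ≈ 0.219526
  G: 120/255 ≈ 0.470588 > 0.04045 → ((0.470588+0.055)/1.055)^2.4 ≈ 0.187821
  B: 69/255 ≈ 0.270588 > 0.04045 → ((0.270588+0.055)/1.055)^2.4 ≈ 0.059511
R_lin = 0.219526, G_lin = 0.187821, B_lin = 0.059511
L = 0.2126×R + 0.7152×G + 0.0722×B
L = 0.2126×0.219526 + 0.7152×0.187821 + 0.0722×0.059511
L ≈ 0.185297


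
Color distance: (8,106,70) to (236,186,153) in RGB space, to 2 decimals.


d = √[(R₁-R₂)² + (G₁-G₂)² + (B₁-B₂)²]
d = √[(8-236)² + (106-186)² + (70-153)²]
d = √[51984 + 6400 + 6889]
d = √65273
d ≈ 255.49


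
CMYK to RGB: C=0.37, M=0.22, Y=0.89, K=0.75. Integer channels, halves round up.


R = 255 × (1-C) × (1-K) = 255 × 0.63 × 0.25 = 40.1625 → 40
G = 255 × (1-M) × (1-K) = 255 × 0.78 × 0.25 = 49.725 → 50
B = 255 × (1-Y) × (1-K) = 255 × 0.11 × 0.25 = 7.0125 → 7
= RGB(40, 50, 7)


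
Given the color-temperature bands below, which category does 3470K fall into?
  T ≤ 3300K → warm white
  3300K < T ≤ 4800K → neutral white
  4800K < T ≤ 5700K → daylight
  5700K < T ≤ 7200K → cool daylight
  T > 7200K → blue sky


Temperature: 3470K
3300K < 3470K ≤ 4800K → neutral white
Classification: neutral white


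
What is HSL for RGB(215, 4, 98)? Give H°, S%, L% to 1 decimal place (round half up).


Normalize: R'=215/255≈0.8431, G'=4/255≈0.0157, B'=98/255≈0.3843
Max=215/255, Min=4/255, Δ=Max-Min=211/255
L = (Max+Min)/2 = (215+4)/510 = 219/510 = 0.42941… → L = 42.9%
L ≤ 0.5 → S = Δ/(Max+Min) = 211/(215+4) = 211/219 = 0.96347… → S = 96.3%
(the 1/255 factors cancel in S and H, so raw channel differences can be used)
Max is R' → H = 60 × (((G-B)/Δ) mod 6) = 60 × (((4-98)/211) mod 6)
  (-94)/211 = -0.4454…; negative, so add 6 → 5.5545…
  H = 60 × 5.5545… = 333.270…° → H = 333.3°
= HSL(333.3°, 96.3%, 42.9%)


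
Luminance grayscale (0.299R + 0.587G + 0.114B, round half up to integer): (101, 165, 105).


Gray = 0.299×R + 0.587×G + 0.114×B
Gray = 0.299×101 + 0.587×165 + 0.114×105
Gray = 30.199 + 96.855 + 11.970
Gray = 139.024 → round half up → 139
Gray = 139


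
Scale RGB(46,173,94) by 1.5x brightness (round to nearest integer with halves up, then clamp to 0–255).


Multiply each channel by 1.5, round half up, clamp to [0, 255]
R: 46×1.5 = 69
G: 173×1.5 = 259.5 → round → 260 → clamp → 255
B: 94×1.5 = 141
= RGB(69, 255, 141)


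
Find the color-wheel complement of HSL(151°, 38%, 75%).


Complement = opposite side of color wheel = hue + 180°
H' = (151 + 180) mod 360 = 331°
S and L unchanged.
= HSL(331°, 38%, 75%)


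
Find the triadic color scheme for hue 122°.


Triadic: equally spaced at 120° intervals
H1 = 122°
H2 = (122 + 120) mod 360 = 242°
H3 = (122 + 240) mod 360 = 2°
Triadic = 122°, 242°, 2°


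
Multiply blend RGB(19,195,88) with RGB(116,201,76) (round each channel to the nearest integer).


Multiply: C = A×B/255, rounded to nearest integer
R: 19×116/255 = 2204/255 ≈ 8.643 → 9
G: 195×201/255 = 39195/255 ≈ 153.706 → 154
B: 88×76/255 = 6688/255 ≈ 26.227 → 26
= RGB(9, 154, 26)


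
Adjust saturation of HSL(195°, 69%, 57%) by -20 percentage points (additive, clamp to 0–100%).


Original S = 69%
Adjustment = -20 percentage points
New S = 69 + (-20) = 49
Clamp to [0, 100] → 49
= HSL(195°, 49%, 57%)


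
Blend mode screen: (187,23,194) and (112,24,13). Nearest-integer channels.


Screen: C = 255 - (255-A)×(255-B)/255, rounded to nearest integer
R: 255 - (255-187)×(255-112)/255 = 255 - 9724/255 ≈ 255 - 38.133 = 216.867 → 217
G: 255 - (255-23)×(255-24)/255 = 255 - 53592/255 ≈ 255 - 210.165 = 44.835 → 45
B: 255 - (255-194)×(255-13)/255 = 255 - 14762/255 ≈ 255 - 57.890 = 197.110 → 197
= RGB(217, 45, 197)


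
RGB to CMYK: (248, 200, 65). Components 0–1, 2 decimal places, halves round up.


R'=248/255≈0.9725, G'=200/255≈0.7843, B'=65/255≈0.2549
K = 1 - max(R',G',B') = 1 - 248/255 = 7/255 = 0.02745… → 0.03
(1-R'-K)/(1-K) simplifies to (max-R)/max with max = 248:
C = (248-248)/248 = 0/248 = 0 → 0.00
M = (248-200)/248 = 48/248 = 0.19354… → 0.19
Y = (248-65)/248 = 183/248 = 0.73790… → 0.74
= CMYK(0.00, 0.19, 0.74, 0.03)


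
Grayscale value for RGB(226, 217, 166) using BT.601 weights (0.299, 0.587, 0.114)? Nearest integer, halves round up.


Gray = 0.299×R + 0.587×G + 0.114×B
Gray = 0.299×226 + 0.587×217 + 0.114×166
Gray = 67.574 + 127.379 + 18.924
Gray = 213.877 → round half up → 214
Gray = 214


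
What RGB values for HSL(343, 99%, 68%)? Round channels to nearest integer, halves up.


H=343°, S=0.99, L=0.68
C = (1-|2L-1|)×S = (1-|0.36|)×0.99 = 0.6336
H' = H/60 = 343/60 ≈ 5.7167; X = C×(1-|H' mod 2 - 1|) = 0.17952
m = L - C/2 = 0.68 - 0.3168 = 0.3632
Sector ⌊H'⌋ = 5 → (R',G',B') = (0.6336, 0.0, 0.17952)
RGB = ((R'+m)×255, (G'+m)×255, (B'+m)×255) = (254.184, 92.616, 138.3936)
Round half up → RGB(254, 93, 138)


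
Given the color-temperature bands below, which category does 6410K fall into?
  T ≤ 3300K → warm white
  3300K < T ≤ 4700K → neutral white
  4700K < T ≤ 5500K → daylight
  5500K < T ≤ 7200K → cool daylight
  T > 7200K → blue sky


Temperature: 6410K
5500K < 6410K ≤ 7200K → cool daylight
Classification: cool daylight


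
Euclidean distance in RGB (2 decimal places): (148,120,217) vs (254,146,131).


d = √[(R₁-R₂)² + (G₁-G₂)² + (B₁-B₂)²]
d = √[(148-254)² + (120-146)² + (217-131)²]
d = √[11236 + 676 + 7396]
d = √19308
d ≈ 138.95


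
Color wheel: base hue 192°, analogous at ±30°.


Base hue: 192°
Left analog: (192 - 30) mod 360 = 162°
Right analog: (192 + 30) mod 360 = 222°
Analogous hues = 162° and 222°


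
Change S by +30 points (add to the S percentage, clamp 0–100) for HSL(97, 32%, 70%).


Original S = 32%
Adjustment = +30 percentage points
New S = 32 + (30) = 62
Clamp to [0, 100] → 62
= HSL(97°, 62%, 70%)


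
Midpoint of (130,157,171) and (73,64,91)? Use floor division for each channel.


Midpoint: each channel = ⌊(C₁+C₂)/2⌋
R: ⌊(130+73)/2⌋ = 101
G: ⌊(157+64)/2⌋ = 110
B: ⌊(171+91)/2⌋ = 131
= RGB(101, 110, 131)


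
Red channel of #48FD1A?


Color: #48FD1A
R = 48 = 72
G = FD = 253
B = 1A = 26
Red = 72


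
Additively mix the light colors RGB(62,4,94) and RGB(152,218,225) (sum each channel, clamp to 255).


Additive: each channel = min(255, C₁+C₂)
R: 62+152 = 214 → 214
G: 4+218 = 222 → 222
B: 94+225 = 319 → 255
= RGB(214, 222, 255)


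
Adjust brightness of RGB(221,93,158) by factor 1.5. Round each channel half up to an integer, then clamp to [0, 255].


Multiply each channel by 1.5, round half up, clamp to [0, 255]
R: 221×1.5 = 331.5 → round → 332 → clamp → 255
G: 93×1.5 = 139.5 → round → 140
B: 158×1.5 = 237
= RGB(255, 140, 237)


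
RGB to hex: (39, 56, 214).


R = 39 → 27 (hex)
G = 56 → 38 (hex)
B = 214 → D6 (hex)
Hex = #2738D6


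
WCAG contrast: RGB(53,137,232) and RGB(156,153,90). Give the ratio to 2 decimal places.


Linearize each sRGB channel c=v/255: c/12.92 if c ≤ 0.04045 else ((c+0.055)/1.055)^2.4
L = 0.2126×R_lin + 0.7152×G_lin + 0.0722×B_lin
Color 1 (53,137,232):
  R=53: 53/255≈0.2078 > 0.04045 → ((0.2078+0.055)/1.055)^2.4 ≈ 0.03560
  G=137: 137/255≈0.5373 > 0.04045 → ((0.5373+0.055)/1.055)^2.4 ≈ 0.25016
  B=232: 232/255≈0.9098 > 0.04045 → ((0.9098+0.055)/1.055)^2.4 ≈ 0.80695
  L1 = 0.2126×0.03560 + 0.7152×0.25016 + 0.0722×0.80695 ≈ 0.24474
Color 2 (156,153,90):
  R=156: 156/255≈0.6118 > 0.04045 → ((0.6118+0.055)/1.055)^2.4 ≈ 0.33245
  G=153: 153/255≈0.6000 > 0.04045 → ((0.6000+0.055)/1.055)^2.4 ≈ 0.31855
  B=90: 90/255≈0.3529 > 0.04045 → ((0.3529+0.055)/1.055)^2.4 ≈ 0.10224
  L2 = 0.2126×0.33245 + 0.7152×0.31855 + 0.0722×0.10224 ≈ 0.30589
Lighter = 0.30589, Darker = 0.24474
Ratio = (L_lighter + 0.05) / (L_darker + 0.05)
Ratio = (0.30589 + 0.05) / (0.24474 + 0.05) = 0.35589 / 0.29474 ≈ 1.2074
Ratio ≈ 1.21:1


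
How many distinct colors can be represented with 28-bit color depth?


Colors = 2^bits = 2^28
= 268,435,456 colors


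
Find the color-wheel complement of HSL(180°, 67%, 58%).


Complement = opposite side of color wheel = hue + 180°
H' = (180 + 180) mod 360 = 0°
S and L unchanged.
= HSL(0°, 67%, 58%)


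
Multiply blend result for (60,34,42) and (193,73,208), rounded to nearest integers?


Multiply: C = A×B/255, rounded to nearest integer
R: 60×193/255 = 11580/255 ≈ 45.412 → 45
G: 34×73/255 = 2482/255 ≈ 9.733 → 10
B: 42×208/255 = 8736/255 ≈ 34.259 → 34
= RGB(45, 10, 34)


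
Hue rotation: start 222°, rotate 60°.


New hue = (H + rotation) mod 360
New hue = (222 + 60) mod 360
= 282 mod 360
= 282°


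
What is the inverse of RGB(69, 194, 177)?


Invert: (255-R, 255-G, 255-B)
R: 255-69 = 186
G: 255-194 = 61
B: 255-177 = 78
= RGB(186, 61, 78)


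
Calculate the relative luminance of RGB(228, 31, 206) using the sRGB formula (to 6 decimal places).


Linearize each channel (sRGB transfer function): c = v/255; c_lin = c/12.92 if c ≤ 0.04045, else ((c+0.055)/1.055)^2.4
  R: 228/255 ≈ 0.894118 > 0.04045 → ((0.894118+0.055)/1.055)^2.4 ≈ 0.775822
  G: 31/255 ≈ 0.121569 > 0.04045 → ((0.121569+0.055)/1.055)^2.4 ≈ 0.013702
  B: 206/255 ≈ 0.807843 > 0.04045 → ((0.807843+0.055)/1.055)^2.4 ≈ 0.617207
R_lin = 0.775822, G_lin = 0.013702, B_lin = 0.617207
L = 0.2126×R + 0.7152×G + 0.0722×B
L = 0.2126×0.775822 + 0.7152×0.013702 + 0.0722×0.617207
L ≈ 0.219302


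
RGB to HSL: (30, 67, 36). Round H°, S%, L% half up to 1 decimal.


Normalize: R'=30/255≈0.1176, G'=67/255≈0.2627, B'=36/255≈0.1412
Max=67/255, Min=30/255, Δ=Max-Min=37/255
L = (Max+Min)/2 = (67+30)/510 = 97/510 = 0.19019… → L = 19.0%
L ≤ 0.5 → S = Δ/(Max+Min) = 37/(67+30) = 37/97 = 0.38144… → S = 38.1%
(the 1/255 factors cancel in S and H, so raw channel differences can be used)
Max is G' → H = 60 × ((B-R)/Δ + 2) = 60 × ((36-30)/37 + 2)
  6/37 + 2 = 0.1621… + 2 = 2.1621…
  H = 60 × 2.1621… = 129.729…° → H = 129.7°
= HSL(129.7°, 38.1%, 19.0%)


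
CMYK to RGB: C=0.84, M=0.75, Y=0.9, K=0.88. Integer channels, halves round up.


R = 255 × (1-C) × (1-K) = 255 × 0.16 × 0.12 = 4.896 → 5
G = 255 × (1-M) × (1-K) = 255 × 0.25 × 0.12 = 7.65 → 8
B = 255 × (1-Y) × (1-K) = 255 × 0.10 × 0.12 = 3.06 → 3
= RGB(5, 8, 3)


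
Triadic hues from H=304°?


Triadic: equally spaced at 120° intervals
H1 = 304°
H2 = (304 + 120) mod 360 = 64°
H3 = (304 + 240) mod 360 = 184°
Triadic = 304°, 64°, 184°


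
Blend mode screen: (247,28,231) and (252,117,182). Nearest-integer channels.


Screen: C = 255 - (255-A)×(255-B)/255, rounded to nearest integer
R: 255 - (255-247)×(255-252)/255 = 255 - 24/255 ≈ 255 - 0.094 = 254.906 → 255
G: 255 - (255-28)×(255-117)/255 = 255 - 31326/255 ≈ 255 - 122.847 = 132.153 → 132
B: 255 - (255-231)×(255-182)/255 = 255 - 1752/255 ≈ 255 - 6.871 = 248.129 → 248
= RGB(255, 132, 248)


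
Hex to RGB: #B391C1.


B3 → 179 (R)
91 → 145 (G)
C1 → 193 (B)
= RGB(179, 145, 193)


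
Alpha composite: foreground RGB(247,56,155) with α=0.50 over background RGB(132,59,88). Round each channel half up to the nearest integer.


C = α×F + (1-α)×B, with 1-α = 0.50
R: 0.50×247 + 0.50×132 = 123.50 + 66.00 = 189.50 → 190
G: 0.50×56 + 0.50×59 = 28.00 + 29.50 = 57.50 → 58
B: 0.50×155 + 0.50×88 = 77.50 + 44.00 = 121.50 → 122
= RGB(190, 58, 122)


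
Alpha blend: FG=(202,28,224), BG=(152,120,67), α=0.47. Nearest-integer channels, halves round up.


C = α×F + (1-α)×B, with 1-α = 0.53
R: 0.47×202 + 0.53×152 = 94.94 + 80.56 = 175.50 → 176
G: 0.47×28 + 0.53×120 = 13.16 + 63.60 = 76.76 → 77
B: 0.47×224 + 0.53×67 = 105.28 + 35.51 = 140.79 → 141
= RGB(176, 77, 141)


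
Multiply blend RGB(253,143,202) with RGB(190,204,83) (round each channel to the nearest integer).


Multiply: C = A×B/255, rounded to nearest integer
R: 253×190/255 = 48070/255 ≈ 188.510 → 189
G: 143×204/255 = 29172/255 ≈ 114.400 → 114
B: 202×83/255 = 16766/255 ≈ 65.749 → 66
= RGB(189, 114, 66)


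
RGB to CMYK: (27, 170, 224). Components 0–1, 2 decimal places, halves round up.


R'=27/255≈0.1059, G'=170/255≈0.6667, B'=224/255≈0.8784
K = 1 - max(R',G',B') = 1 - 224/255 = 31/255 = 0.12156… → 0.12
(1-R'-K)/(1-K) simplifies to (max-R)/max with max = 224:
C = (224-27)/224 = 197/224 = 0.87946… → 0.88
M = (224-170)/224 = 54/224 = 0.24107… → 0.24
Y = (224-224)/224 = 0/224 = 0 → 0.00
= CMYK(0.88, 0.24, 0.00, 0.12)


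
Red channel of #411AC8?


Color: #411AC8
R = 41 = 65
G = 1A = 26
B = C8 = 200
Red = 65


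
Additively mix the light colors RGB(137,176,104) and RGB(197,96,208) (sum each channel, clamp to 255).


Additive: each channel = min(255, C₁+C₂)
R: 137+197 = 334 → 255
G: 176+96 = 272 → 255
B: 104+208 = 312 → 255
= RGB(255, 255, 255)


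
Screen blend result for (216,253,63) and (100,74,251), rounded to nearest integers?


Screen: C = 255 - (255-A)×(255-B)/255, rounded to nearest integer
R: 255 - (255-216)×(255-100)/255 = 255 - 6045/255 ≈ 255 - 23.706 = 231.294 → 231
G: 255 - (255-253)×(255-74)/255 = 255 - 362/255 ≈ 255 - 1.420 = 253.580 → 254
B: 255 - (255-63)×(255-251)/255 = 255 - 768/255 ≈ 255 - 3.012 = 251.988 → 252
= RGB(231, 254, 252)


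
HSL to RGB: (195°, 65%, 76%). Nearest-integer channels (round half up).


H=195°, S=0.65, L=0.76
C = (1-|2L-1|)×S = (1-|0.52|)×0.65 = 0.312
H' = H/60 = 195/60 ≈ 3.2500; X = C×(1-|H' mod 2 - 1|) = 0.234
m = L - C/2 = 0.76 - 0.156 = 0.604
Sector ⌊H'⌋ = 3 → (R',G',B') = (0.0, 0.234, 0.312)
RGB = ((R'+m)×255, (G'+m)×255, (B'+m)×255) = (154.02, 213.69, 233.58)
Round half up → RGB(154, 214, 234)


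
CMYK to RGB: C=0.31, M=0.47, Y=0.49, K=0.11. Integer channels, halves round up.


R = 255 × (1-C) × (1-K) = 255 × 0.69 × 0.89 = 156.5955 → 157
G = 255 × (1-M) × (1-K) = 255 × 0.53 × 0.89 = 120.2835 → 120
B = 255 × (1-Y) × (1-K) = 255 × 0.51 × 0.89 = 115.7445 → 116
= RGB(157, 120, 116)


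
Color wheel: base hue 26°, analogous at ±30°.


Base hue: 26°
Left analog: (26 - 30) mod 360 = 356°
Right analog: (26 + 30) mod 360 = 56°
Analogous hues = 356° and 56°


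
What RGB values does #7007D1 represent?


70 → 112 (R)
07 → 7 (G)
D1 → 209 (B)
= RGB(112, 7, 209)


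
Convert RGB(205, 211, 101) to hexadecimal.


R = 205 → CD (hex)
G = 211 → D3 (hex)
B = 101 → 65 (hex)
Hex = #CDD365


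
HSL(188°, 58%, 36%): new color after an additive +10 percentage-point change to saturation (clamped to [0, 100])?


Original S = 58%
Adjustment = +10 percentage points
New S = 58 + (10) = 68
Clamp to [0, 100] → 68
= HSL(188°, 68%, 36%)


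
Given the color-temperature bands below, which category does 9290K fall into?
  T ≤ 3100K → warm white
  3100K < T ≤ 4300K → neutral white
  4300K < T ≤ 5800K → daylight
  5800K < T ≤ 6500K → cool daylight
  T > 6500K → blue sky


Temperature: 9290K
9290K > 6500K → blue sky
Classification: blue sky


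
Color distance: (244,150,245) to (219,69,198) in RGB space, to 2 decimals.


d = √[(R₁-R₂)² + (G₁-G₂)² + (B₁-B₂)²]
d = √[(244-219)² + (150-69)² + (245-198)²]
d = √[625 + 6561 + 2209]
d = √9395
d ≈ 96.93


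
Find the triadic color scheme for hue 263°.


Triadic: equally spaced at 120° intervals
H1 = 263°
H2 = (263 + 120) mod 360 = 23°
H3 = (263 + 240) mod 360 = 143°
Triadic = 263°, 23°, 143°


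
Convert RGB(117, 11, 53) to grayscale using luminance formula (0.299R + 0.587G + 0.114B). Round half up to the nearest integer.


Gray = 0.299×R + 0.587×G + 0.114×B
Gray = 0.299×117 + 0.587×11 + 0.114×53
Gray = 34.983 + 6.457 + 6.042
Gray = 47.482 → round half up → 47
Gray = 47


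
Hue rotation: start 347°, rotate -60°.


New hue = (H + rotation) mod 360
New hue = (347 -60) mod 360
= 287 mod 360
= 287°


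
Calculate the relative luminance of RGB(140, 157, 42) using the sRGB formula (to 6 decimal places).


Linearize each channel (sRGB transfer function): c = v/255; c_lin = c/12.92 if c ≤ 0.04045, else ((c+0.055)/1.055)^2.4
  R: 140/255 ≈ 0.549020 > 0.04045 → ((0.549020+0.055)/1.055)^2.4 ≈ 0.262251
  G: 157/255 ≈ 0.615686 > 0.04045 → ((0.615686+0.055)/1.055)^2.4 ≈ 0.337164
  B: 42/255 ≈ 0.164706 > 0.04045 → ((0.164706+0.055)/1.055)^2.4 ≈ 0.023153
R_lin = 0.262251, G_lin = 0.337164, B_lin = 0.023153
L = 0.2126×R + 0.7152×G + 0.0722×B
L = 0.2126×0.262251 + 0.7152×0.337164 + 0.0722×0.023153
L ≈ 0.298566
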